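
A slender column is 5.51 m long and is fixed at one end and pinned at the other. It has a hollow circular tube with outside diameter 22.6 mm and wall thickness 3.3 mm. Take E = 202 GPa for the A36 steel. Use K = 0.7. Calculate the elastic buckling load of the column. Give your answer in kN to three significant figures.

Inner diameter d_i = 22.6 − 2×3.3 = 16.00 mm
I = π(d_o⁴ − d_i⁴)/64 = π(22.6⁴ − 16.00⁴)/64 = 9.589×10^3 mm⁴
I = 9.589×10^3 mm⁴ = 9.589×10^-9 m⁴
Effective length L_e = K·L = 0.7 × 5.51 = 3.857 m
P_cr = π²EI / L_e² = π² × 202×10⁹ × 9.589×10^-9 / 3.857² = 1.285×10^3 N

P_cr ≈ 1.29 kN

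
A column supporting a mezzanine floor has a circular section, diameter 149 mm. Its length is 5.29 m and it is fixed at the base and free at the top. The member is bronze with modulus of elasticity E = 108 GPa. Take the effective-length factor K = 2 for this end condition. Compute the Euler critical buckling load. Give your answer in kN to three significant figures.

P_cr ≈ 230 kN

I = πd⁴/64 = π×149⁴/64 = 2.419×10^7 mm⁴
I = 2.419×10^7 mm⁴ = 2.419×10^-5 m⁴
Effective length L_e = K·L = 2 × 5.29 = 10.58 m
P_cr = π²EI / L_e² = π² × 108×10⁹ × 2.419×10^-5 / 10.58² = 2.304×10^5 N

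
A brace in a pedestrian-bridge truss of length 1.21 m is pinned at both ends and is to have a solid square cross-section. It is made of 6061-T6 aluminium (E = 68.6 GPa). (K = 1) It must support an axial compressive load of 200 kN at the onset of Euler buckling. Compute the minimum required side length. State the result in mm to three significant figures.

L_e = K·L = 1 × 1.21 = 1.210 m
Required I = P_cr·L_e²/(π²E) = 2.000×10^5 × 1.210² / (π² × 6.86×10^10) = 4.325×10^-7 m⁴
I_req = 4.325×10^5 mm⁴
Solid square: I = a⁴/12  ⇒  a = (12I)^(1/4) = (12×4.325×10^5)^(1/4) = 47.7 mm

a ≈ 47.7 mm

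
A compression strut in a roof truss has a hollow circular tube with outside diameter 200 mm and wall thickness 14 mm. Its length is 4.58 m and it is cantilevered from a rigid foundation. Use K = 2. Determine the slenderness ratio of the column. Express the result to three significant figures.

λ ≈ 139

Inner diameter d_i = 200 − 2×14 = 172.0 mm
I = π(d_o⁴ − d_i⁴)/64 = π(200⁴ − 172.0⁴)/64 = 3.558×10^7 mm⁴
A = 8.181×10^3 mm²;  r_min = √(I/A) = √(3.558×10^7/8.181×10^3) = 65.95 mm
L_e = K·L = 2 × 4.58 m = 9.160 m = 9160.0 mm
λ = L_e / r_min = 9160.0 / 65.95 = 139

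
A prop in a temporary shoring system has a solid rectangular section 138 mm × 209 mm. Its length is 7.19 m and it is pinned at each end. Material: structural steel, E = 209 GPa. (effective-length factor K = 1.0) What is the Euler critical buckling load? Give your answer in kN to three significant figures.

Buckling occurs about the weak axis: I_min = h·b³/12 with b = 138 mm (the shorter side).
I_min = 209×138³/12 = 4.577×10^7 mm⁴
I = 4.577×10^7 mm⁴ = 4.577×10^-5 m⁴
Effective length L_e = K·L = 1 × 7.19 = 7.190 m
P_cr = π²EI / L_e² = π² × 209×10⁹ × 4.577×10^-5 / 7.190² = 1.826×10^6 N

P_cr ≈ 1830 kN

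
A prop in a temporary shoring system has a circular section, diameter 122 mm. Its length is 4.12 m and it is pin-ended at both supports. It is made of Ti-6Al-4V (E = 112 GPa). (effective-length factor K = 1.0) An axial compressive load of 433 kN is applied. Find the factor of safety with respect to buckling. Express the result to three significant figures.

I = πd⁴/64 = π×122⁴/64 = 1.087×10^7 mm⁴
I = 1.087×10^7 mm⁴ = 1.087×10^-5 m⁴
Effective length L_e = K·L = 1 × 4.12 = 4.120 m
P_cr = π²EI / L_e² = π² × 112×10⁹ × 1.087×10^-5 / 4.120² = 7.082×10^5 N
Factor of safety n = P_cr / P = 708.16 / 433 = 1.64

n ≈ 1.64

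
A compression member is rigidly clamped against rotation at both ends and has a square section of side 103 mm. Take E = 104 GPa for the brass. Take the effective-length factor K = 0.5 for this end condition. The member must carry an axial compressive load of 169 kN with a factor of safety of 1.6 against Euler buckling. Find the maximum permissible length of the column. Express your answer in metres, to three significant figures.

L_max ≈ 11.9 m

I = a⁴/12 = 103⁴/12 = 9.379×10^6 mm⁴
I = 9.379×10^-6 m⁴
Required critical load P_cr = n·P = 1.6 × 169 = 270.4 kN = 2.704×10^5 N
From P_cr = π²EI/(K·L)²:  L = (1/K)·√(π²EI/P_cr) = (1/0.5)·√(π²×1.04×10^11×9.379×10^-6/2.704×10^5)
L = 11.9 m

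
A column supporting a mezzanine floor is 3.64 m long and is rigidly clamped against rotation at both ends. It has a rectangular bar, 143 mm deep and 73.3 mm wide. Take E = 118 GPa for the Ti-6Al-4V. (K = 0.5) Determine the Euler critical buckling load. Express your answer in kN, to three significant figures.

Buckling occurs about the weak axis: I_min = h·b³/12 with b = 73.3 mm (the shorter side).
I_min = 143×73.3³/12 = 4.693×10^6 mm⁴
I = 4.693×10^6 mm⁴ = 4.693×10^-6 m⁴
Effective length L_e = K·L = 0.5 × 3.64 = 1.820 m
P_cr = π²EI / L_e² = π² × 118×10⁹ × 4.693×10^-6 / 1.820² = 1.650×10^6 N

P_cr ≈ 1650 kN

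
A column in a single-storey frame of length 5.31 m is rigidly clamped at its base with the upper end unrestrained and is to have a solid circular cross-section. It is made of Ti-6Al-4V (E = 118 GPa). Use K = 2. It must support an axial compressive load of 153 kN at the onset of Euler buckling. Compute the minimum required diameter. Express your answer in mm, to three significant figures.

d ≈ 132 mm

L_e = K·L = 2 × 5.31 = 10.62 m
Required I = P_cr·L_e²/(π²E) = 1.530×10^5 × 10.62² / (π² × 1.18×10^11) = 1.482×10^-5 m⁴
I_req = 1.482×10^7 mm⁴
Solid circle: I = πd⁴/64  ⇒  d = (64I/π)^(1/4) = (64×1.482×10^7/π)^(1/4) = 132 mm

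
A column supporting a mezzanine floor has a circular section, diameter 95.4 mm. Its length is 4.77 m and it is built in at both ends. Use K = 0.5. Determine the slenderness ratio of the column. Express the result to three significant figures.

For a solid circle r = d/4 = 95.4/4 = 23.85 mm
L_e = K·L = 0.5 × 4.77 m = 2.385 m = 2385.0 mm
λ = L_e / r_min = 2385.0 / 23.85 = 100

λ ≈ 100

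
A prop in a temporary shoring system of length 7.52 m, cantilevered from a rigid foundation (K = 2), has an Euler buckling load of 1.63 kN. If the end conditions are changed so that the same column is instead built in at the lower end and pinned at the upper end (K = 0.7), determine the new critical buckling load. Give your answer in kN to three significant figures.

P_cr ∝ 1/K², so P_cr,new = P_cr,old × (K_old/K_new)² = 1.63 × (2/0.7)²
= 1.63 × 8.163 = 13.3 kN

P_cr ≈ 13.3 kN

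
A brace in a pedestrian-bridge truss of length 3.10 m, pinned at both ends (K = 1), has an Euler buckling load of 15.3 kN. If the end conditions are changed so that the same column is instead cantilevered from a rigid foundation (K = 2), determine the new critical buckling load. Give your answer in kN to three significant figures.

P_cr ≈ 3.82 kN

P_cr ∝ 1/K², so P_cr,new = P_cr,old × (K_old/K_new)² = 15.3 × (1/2)²
= 15.3 × 0.2500 = 3.82 kN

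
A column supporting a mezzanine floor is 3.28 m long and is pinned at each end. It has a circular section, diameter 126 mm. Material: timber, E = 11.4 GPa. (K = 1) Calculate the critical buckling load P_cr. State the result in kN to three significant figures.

I = πd⁴/64 = π×126⁴/64 = 1.237×10^7 mm⁴
I = 1.237×10^7 mm⁴ = 1.237×10^-5 m⁴
Effective length L_e = K·L = 1 × 3.28 = 3.280 m
P_cr = π²EI / L_e² = π² × 11.4×10⁹ × 1.237×10^-5 / 3.280² = 1.294×10^5 N

P_cr ≈ 129 kN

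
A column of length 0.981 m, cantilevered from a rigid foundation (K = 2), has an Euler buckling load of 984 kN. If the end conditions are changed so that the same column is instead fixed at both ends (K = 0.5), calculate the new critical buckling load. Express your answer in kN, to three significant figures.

P_cr ∝ 1/K², so P_cr,new = P_cr,old × (K_old/K_new)² = 984 × (2/0.5)²
= 984 × 16.00 = 15700 kN

P_cr ≈ 15700 kN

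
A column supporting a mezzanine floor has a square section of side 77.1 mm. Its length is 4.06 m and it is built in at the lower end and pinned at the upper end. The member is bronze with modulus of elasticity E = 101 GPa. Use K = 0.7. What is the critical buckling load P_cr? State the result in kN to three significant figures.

P_cr ≈ 363 kN

I = a⁴/12 = 77.1⁴/12 = 2.945×10^6 mm⁴
I = 2.945×10^6 mm⁴ = 2.945×10^-6 m⁴
Effective length L_e = K·L = 0.7 × 4.06 = 2.842 m
P_cr = π²EI / L_e² = π² × 101×10⁹ × 2.945×10^-6 / 2.842² = 3.634×10^5 N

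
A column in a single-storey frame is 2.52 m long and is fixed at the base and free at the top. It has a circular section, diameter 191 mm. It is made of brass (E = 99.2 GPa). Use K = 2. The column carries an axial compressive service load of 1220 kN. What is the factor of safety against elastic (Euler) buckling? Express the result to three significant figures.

n ≈ 2.06

I = πd⁴/64 = π×191⁴/64 = 6.533×10^7 mm⁴
I = 6.533×10^7 mm⁴ = 6.533×10^-5 m⁴
Effective length L_e = K·L = 2 × 2.52 = 5.040 m
P_cr = π²EI / L_e² = π² × 99.2×10⁹ × 6.533×10^-5 / 5.040² = 2.518×10^6 N
Factor of safety n = P_cr / P = 2518.0 / 1220 = 2.06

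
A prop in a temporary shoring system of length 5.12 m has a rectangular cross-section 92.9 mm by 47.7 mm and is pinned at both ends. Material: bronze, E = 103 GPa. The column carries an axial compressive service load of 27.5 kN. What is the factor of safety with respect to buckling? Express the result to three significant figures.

n ≈ 1.18

Buckling occurs about the weak axis: I_min = h·b³/12 with b = 47.7 mm (the shorter side).
I_min = 92.9×47.7³/12 = 8.402×10^5 mm⁴
I = 8.402×10^5 mm⁴ = 8.402×10^-7 m⁴
Effective length L_e = K·L = 1 × 5.12 = 5.120 m
P_cr = π²EI / L_e² = π² × 103×10⁹ × 8.402×10^-7 / 5.120² = 3.258×10^4 N
Factor of safety n = P_cr / P = 32.583 / 27.5 = 1.18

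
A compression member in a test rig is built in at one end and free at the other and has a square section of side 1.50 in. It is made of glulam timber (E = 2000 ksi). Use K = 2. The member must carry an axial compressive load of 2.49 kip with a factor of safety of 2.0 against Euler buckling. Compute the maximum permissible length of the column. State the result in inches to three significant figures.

I = a⁴/12 = 1.50⁴/12 = 0.4219 in⁴
Required critical load P_cr = n·P = 2.0 × 2.49 = 4.980 kip = 4.980×10^3 lb
From P_cr = π²EI/(K·L)²:  L = (1/K)·√(π²EI/P_cr) = (1/2)·√(π²×2.00×10^6×0.4219/4.980×10^3)
L = 20.4 in

L_max ≈ 20.4 in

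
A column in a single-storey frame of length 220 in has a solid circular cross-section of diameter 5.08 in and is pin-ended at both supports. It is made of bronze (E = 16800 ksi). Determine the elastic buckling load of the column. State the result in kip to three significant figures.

I = πd⁴/64 = π×5.08⁴/64 = 32.69 in⁴
Effective length L_e = K·L = 1 × 220 = 220.0 in
P_cr = π²EI / L_e² = π² × 16800×10³ × 32.69 / 220.0² = 1.120×10^5 lb

P_cr ≈ 112 kip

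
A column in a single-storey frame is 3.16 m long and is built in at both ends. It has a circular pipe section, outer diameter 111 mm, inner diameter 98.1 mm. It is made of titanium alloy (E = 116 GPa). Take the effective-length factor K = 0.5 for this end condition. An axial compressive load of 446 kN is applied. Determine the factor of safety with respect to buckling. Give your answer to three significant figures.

n ≈ 2.99

d_o = 111 mm, d_i = 98.1 mm
I = π(d_o⁴ − d_i⁴)/64 = π(111⁴ − 98.10⁴)/64 = 2.906×10^6 mm⁴
I = 2.906×10^6 mm⁴ = 2.906×10^-6 m⁴
Effective length L_e = K·L = 0.5 × 3.16 = 1.580 m
P_cr = π²EI / L_e² = π² × 116×10⁹ × 2.906×10^-6 / 1.580² = 1.333×10^6 N
Factor of safety n = P_cr / P = 1332.6 / 446 = 2.99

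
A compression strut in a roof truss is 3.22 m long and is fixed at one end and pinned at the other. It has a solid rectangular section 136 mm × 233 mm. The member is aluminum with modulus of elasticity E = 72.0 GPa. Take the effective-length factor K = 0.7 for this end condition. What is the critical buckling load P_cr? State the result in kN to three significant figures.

Buckling occurs about the weak axis: I_min = h·b³/12 with b = 136 mm (the shorter side).
I_min = 233×136³/12 = 4.884×10^7 mm⁴
I = 4.884×10^7 mm⁴ = 4.884×10^-5 m⁴
Effective length L_e = K·L = 0.7 × 3.22 = 2.254 m
P_cr = π²EI / L_e² = π² × 72.0×10⁹ × 4.884×10^-5 / 2.254² = 6.831×10^6 N

P_cr ≈ 6830 kN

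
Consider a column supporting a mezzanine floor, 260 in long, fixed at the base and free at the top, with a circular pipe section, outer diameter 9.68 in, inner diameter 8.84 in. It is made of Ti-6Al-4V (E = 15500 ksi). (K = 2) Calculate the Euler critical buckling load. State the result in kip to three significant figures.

d_o = 9.68 in, d_i = 8.84 in
I = π(d_o⁴ − d_i⁴)/64 = π(9.68⁴ − 8.840⁴)/64 = 131.2 in⁴
Effective length L_e = K·L = 2 × 260 = 520.0 in
P_cr = π²EI / L_e² = π² × 15500×10³ × 131.2 / 520.0² = 7.424×10^4 lb

P_cr ≈ 74.2 kip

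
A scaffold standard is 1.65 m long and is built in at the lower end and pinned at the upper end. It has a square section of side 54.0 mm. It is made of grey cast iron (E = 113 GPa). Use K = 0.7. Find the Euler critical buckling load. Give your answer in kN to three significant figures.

I = a⁴/12 = 54.0⁴/12 = 7.086×10^5 mm⁴
I = 7.086×10^5 mm⁴ = 7.086×10^-7 m⁴
Effective length L_e = K·L = 0.7 × 1.65 = 1.155 m
P_cr = π²EI / L_e² = π² × 113×10⁹ × 7.086×10^-7 / 1.155² = 5.924×10^5 N

P_cr ≈ 592 kN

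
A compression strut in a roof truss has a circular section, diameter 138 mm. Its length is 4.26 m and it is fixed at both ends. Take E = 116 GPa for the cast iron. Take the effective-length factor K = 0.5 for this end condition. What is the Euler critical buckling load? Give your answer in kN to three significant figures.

P_cr ≈ 4490 kN

I = πd⁴/64 = π×138⁴/64 = 1.780×10^7 mm⁴
I = 1.780×10^7 mm⁴ = 1.780×10^-5 m⁴
Effective length L_e = K·L = 0.5 × 4.26 = 2.130 m
P_cr = π²EI / L_e² = π² × 116×10⁹ × 1.780×10^-5 / 2.130² = 4.492×10^6 N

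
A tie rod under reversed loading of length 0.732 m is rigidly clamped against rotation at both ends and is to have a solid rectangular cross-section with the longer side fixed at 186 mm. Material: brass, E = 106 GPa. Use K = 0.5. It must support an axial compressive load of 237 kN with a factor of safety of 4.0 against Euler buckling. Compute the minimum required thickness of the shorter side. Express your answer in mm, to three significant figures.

Required P_cr = n·P = 4.0 × 237 = 948.0 kN
L_e = K·L = 0.5 × 0.732 = 0.3660 m
Required I = P_cr·L_e²/(π²E) = 9.480×10^5 × 0.3660² / (π² × 1.06×10^11) = 1.214×10^-7 m⁴
I_req = 1.214×10^5 mm⁴
Rectangle, weak axis: I_min = h·b³/12 with h = 186 mm fixed  ⇒  b = (12I/h)^(1/3) = 19.9 mm

b ≈ 19.9 mm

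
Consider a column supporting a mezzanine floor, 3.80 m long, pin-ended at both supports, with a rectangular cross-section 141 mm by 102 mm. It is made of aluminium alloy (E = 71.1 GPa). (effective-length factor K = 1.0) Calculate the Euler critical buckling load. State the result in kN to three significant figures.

Buckling occurs about the weak axis: I_min = h·b³/12 with b = 102 mm (the shorter side).
I_min = 141×102³/12 = 1.247×10^7 mm⁴
I = 1.247×10^7 mm⁴ = 1.247×10^-5 m⁴
Effective length L_e = K·L = 1 × 3.80 = 3.800 m
P_cr = π²EI / L_e² = π² × 71.1×10⁹ × 1.247×10^-5 / 3.800² = 6.060×10^5 N

P_cr ≈ 606 kN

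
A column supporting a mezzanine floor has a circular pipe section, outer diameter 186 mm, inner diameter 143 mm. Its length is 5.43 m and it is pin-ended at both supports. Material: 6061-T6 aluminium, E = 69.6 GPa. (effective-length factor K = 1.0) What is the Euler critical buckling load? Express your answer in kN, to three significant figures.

P_cr ≈ 891 kN

d_o = 186 mm, d_i = 143 mm
I = π(d_o⁴ − d_i⁴)/64 = π(186⁴ − 143.0⁴)/64 = 3.823×10^7 mm⁴
I = 3.823×10^7 mm⁴ = 3.823×10^-5 m⁴
Effective length L_e = K·L = 1 × 5.43 = 5.430 m
P_cr = π²EI / L_e² = π² × 69.6×10⁹ × 3.823×10^-5 / 5.430² = 8.906×10^5 N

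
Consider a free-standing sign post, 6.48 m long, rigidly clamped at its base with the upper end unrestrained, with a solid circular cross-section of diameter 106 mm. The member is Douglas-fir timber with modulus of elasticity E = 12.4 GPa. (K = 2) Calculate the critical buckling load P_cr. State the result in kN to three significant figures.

I = πd⁴/64 = π×106⁴/64 = 6.197×10^6 mm⁴
I = 6.197×10^6 mm⁴ = 6.197×10^-6 m⁴
Effective length L_e = K·L = 2 × 6.48 = 12.96 m
P_cr = π²EI / L_e² = π² × 12.4×10⁹ × 6.197×10^-6 / 12.96² = 4.515×10^3 N

P_cr ≈ 4.52 kN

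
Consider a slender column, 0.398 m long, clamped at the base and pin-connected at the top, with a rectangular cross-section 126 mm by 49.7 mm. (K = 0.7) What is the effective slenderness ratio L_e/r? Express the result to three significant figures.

λ ≈ 19.4

Buckling occurs about the weak axis: I_min = h·b³/12 with b = 49.7 mm (the shorter side).
I_min = 126×49.7³/12 = 1.289×10^6 mm⁴
A = 6.262×10^3 mm²;  r_min = √(I/A) = √(1.289×10^6/6.262×10^3) = 14.35 mm
L_e = K·L = 0.7 × 0.398 m = 0.2786 m = 278.60 mm
λ = L_e / r_min = 278.60 / 14.35 = 19.4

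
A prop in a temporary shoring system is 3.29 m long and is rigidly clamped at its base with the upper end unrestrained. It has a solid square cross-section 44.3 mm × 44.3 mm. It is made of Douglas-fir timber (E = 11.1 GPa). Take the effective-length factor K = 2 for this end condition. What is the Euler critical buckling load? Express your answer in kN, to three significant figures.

P_cr ≈ 0.812 kN

I = a⁴/12 = 44.3⁴/12 = 3.209×10^5 mm⁴
I = 3.209×10^5 mm⁴ = 3.209×10^-7 m⁴
Effective length L_e = K·L = 2 × 3.29 = 6.580 m
P_cr = π²EI / L_e² = π² × 11.1×10⁹ × 3.209×10^-7 / 6.580² = 812.1 N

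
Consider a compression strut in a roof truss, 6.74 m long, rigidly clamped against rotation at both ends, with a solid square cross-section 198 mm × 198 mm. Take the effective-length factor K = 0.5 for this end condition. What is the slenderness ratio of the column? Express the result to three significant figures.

λ ≈ 59.0

For a square r = a/√12 = 198/√12 = 57.16 mm
L_e = K·L = 0.5 × 6.74 m = 3.370 m = 3370.0 mm
λ = L_e / r_min = 3370.0 / 57.16 = 59.0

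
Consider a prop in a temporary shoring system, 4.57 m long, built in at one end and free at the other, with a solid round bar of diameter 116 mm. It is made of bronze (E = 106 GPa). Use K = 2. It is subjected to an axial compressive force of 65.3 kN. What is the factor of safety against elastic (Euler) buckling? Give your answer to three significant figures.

n ≈ 1.70

I = πd⁴/64 = π×116⁴/64 = 8.888×10^6 mm⁴
I = 8.888×10^6 mm⁴ = 8.888×10^-6 m⁴
Effective length L_e = K·L = 2 × 4.57 = 9.140 m
P_cr = π²EI / L_e² = π² × 106×10⁹ × 8.888×10^-6 / 9.140² = 1.113×10^5 N
Factor of safety n = P_cr / P = 111.31 / 65.3 = 1.70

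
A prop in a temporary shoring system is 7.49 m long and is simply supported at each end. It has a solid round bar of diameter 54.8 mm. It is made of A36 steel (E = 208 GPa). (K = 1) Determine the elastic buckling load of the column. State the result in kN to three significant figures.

P_cr ≈ 16.2 kN

I = πd⁴/64 = π×54.8⁴/64 = 4.427×10^5 mm⁴
I = 4.427×10^5 mm⁴ = 4.427×10^-7 m⁴
Effective length L_e = K·L = 1 × 7.49 = 7.490 m
P_cr = π²EI / L_e² = π² × 208×10⁹ × 4.427×10^-7 / 7.490² = 1.620×10^4 N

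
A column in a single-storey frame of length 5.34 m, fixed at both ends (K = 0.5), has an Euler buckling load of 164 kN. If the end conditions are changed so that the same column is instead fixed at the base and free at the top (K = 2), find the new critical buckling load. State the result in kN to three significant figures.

P_cr ∝ 1/K², so P_cr,new = P_cr,old × (K_old/K_new)² = 164 × (0.5/2)²
= 164 × 0.06250 = 10.2 kN

P_cr ≈ 10.2 kN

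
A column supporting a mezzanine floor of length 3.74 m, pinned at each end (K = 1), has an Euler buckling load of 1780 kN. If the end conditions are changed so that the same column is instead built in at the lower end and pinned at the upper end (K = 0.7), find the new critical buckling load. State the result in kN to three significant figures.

P_cr ≈ 3630 kN

P_cr ∝ 1/K², so P_cr,new = P_cr,old × (K_old/K_new)² = 1780 × (1/0.7)²
= 1780 × 2.041 = 3630 kN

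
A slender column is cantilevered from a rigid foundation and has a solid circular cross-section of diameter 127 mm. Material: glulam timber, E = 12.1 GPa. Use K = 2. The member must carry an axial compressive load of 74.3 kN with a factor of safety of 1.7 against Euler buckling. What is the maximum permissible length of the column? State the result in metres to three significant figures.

I = πd⁴/64 = π×127⁴/64 = 1.277×10^7 mm⁴
I = 1.277×10^-5 m⁴
Required critical load P_cr = n·P = 1.7 × 74.3 = 126.3 kN = 1.263×10^5 N
From P_cr = π²EI/(K·L)²:  L = (1/K)·√(π²EI/P_cr) = (1/2)·√(π²×1.21×10^10×1.277×10^-5/1.263×10^5)
L = 1.74 m

L_max ≈ 1.74 m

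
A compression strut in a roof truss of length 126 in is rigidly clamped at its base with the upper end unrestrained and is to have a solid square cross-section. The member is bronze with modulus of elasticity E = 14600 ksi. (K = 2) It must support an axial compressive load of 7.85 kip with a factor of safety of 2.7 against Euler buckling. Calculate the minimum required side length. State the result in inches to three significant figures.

a ≈ 3.25 in

Required P_cr = n·P = 2.7 × 7.85 = 21.20 kip
L_e = K·L = 2 × 126 = 252.0 in
Required I = P_cr·L_e²/(π²E) = 2.119×10^4 × 252.0² / (π² × 1.46×10^7) = 9.341 in⁴
Solid square: I = a⁴/12  ⇒  a = (12I)^(1/4) = (12×9.341)^(1/4) = 3.25 in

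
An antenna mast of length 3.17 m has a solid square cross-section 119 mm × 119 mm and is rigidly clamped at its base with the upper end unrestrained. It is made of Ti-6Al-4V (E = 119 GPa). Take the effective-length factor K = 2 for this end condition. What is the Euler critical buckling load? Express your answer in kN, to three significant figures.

I = a⁴/12 = 119⁴/12 = 1.671×10^7 mm⁴
I = 1.671×10^7 mm⁴ = 1.671×10^-5 m⁴
Effective length L_e = K·L = 2 × 3.17 = 6.340 m
P_cr = π²EI / L_e² = π² × 119×10⁹ × 1.671×10^-5 / 6.340² = 4.883×10^5 N

P_cr ≈ 488 kN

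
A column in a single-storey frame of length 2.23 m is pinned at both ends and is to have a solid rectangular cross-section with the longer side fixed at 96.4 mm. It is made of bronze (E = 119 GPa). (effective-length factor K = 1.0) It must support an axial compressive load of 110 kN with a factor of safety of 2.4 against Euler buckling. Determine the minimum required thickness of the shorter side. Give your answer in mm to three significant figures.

Required P_cr = n·P = 2.4 × 110 = 264.0 kN
L_e = K·L = 1 × 2.23 = 2.230 m
Required I = P_cr·L_e²/(π²E) = 2.640×10^5 × 2.230² / (π² × 1.19×10^11) = 1.118×10^-6 m⁴
I_req = 1.118×10^6 mm⁴
Rectangle, weak axis: I_min = h·b³/12 with h = 96.4 mm fixed  ⇒  b = (12I/h)^(1/3) = 51.8 mm

b ≈ 51.8 mm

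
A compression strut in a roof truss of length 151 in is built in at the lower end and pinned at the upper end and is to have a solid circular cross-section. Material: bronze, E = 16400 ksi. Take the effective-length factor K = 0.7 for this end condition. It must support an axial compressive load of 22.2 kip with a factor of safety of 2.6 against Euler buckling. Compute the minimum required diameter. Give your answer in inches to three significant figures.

d ≈ 3.00 in

Required P_cr = n·P = 2.6 × 22.2 = 57.72 kip
L_e = K·L = 0.7 × 151 = 105.7 in
Required I = P_cr·L_e²/(π²E) = 5.772×10^4 × 105.7² / (π² × 1.64×10^7) = 3.984 in⁴
Solid circle: I = πd⁴/64  ⇒  d = (64I/π)^(1/4) = (64×3.984/π)^(1/4) = 3.00 in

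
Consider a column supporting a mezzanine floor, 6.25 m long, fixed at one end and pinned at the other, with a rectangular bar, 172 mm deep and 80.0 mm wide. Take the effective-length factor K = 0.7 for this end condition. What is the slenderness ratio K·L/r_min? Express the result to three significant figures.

Buckling occurs about the weak axis: I_min = h·b³/12 with b = 80.0 mm (the shorter side).
I_min = 172×80.0³/12 = 7.339×10^6 mm⁴
A = 1.376×10^4 mm²;  r_min = √(I/A) = √(7.339×10^6/1.376×10^4) = 23.09 mm
L_e = K·L = 0.7 × 6.25 m = 4.375 m = 4375.0 mm
λ = L_e / r_min = 4375.0 / 23.09 = 189

λ ≈ 189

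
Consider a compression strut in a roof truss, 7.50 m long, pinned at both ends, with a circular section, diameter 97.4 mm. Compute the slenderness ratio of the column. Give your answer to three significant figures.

I = πd⁴/64 = π×97.4⁴/64 = 4.418×10^6 mm⁴
A = 7.451×10^3 mm²;  r_min = √(I/A) = √(4.418×10^6/7.451×10^3) = 24.35 mm
L_e = K·L = 1 × 7.50 m = 7.500 m = 7500.0 mm
λ = L_e / r_min = 7500.0 / 24.35 = 308

λ ≈ 308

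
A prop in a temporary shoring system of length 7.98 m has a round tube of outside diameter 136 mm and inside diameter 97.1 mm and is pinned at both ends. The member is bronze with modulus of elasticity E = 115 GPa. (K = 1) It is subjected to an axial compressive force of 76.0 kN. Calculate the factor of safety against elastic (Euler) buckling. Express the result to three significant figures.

n ≈ 2.91

d_o = 136 mm, d_i = 97.1 mm
I = π(d_o⁴ − d_i⁴)/64 = π(136⁴ − 97.10⁴)/64 = 1.243×10^7 mm⁴
I = 1.243×10^7 mm⁴ = 1.243×10^-5 m⁴
Effective length L_e = K·L = 1 × 7.98 = 7.980 m
P_cr = π²EI / L_e² = π² × 115×10⁹ × 1.243×10^-5 / 7.980² = 2.215×10^5 N
Factor of safety n = P_cr / P = 221.53 / 76.0 = 2.91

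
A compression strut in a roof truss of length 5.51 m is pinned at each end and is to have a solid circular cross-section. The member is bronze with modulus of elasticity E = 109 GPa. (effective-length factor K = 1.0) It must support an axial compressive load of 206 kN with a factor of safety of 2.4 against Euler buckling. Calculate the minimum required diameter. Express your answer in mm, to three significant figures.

Required P_cr = n·P = 2.4 × 206 = 494.4 kN
L_e = K·L = 1 × 5.51 = 5.510 m
Required I = P_cr·L_e²/(π²E) = 4.944×10^5 × 5.510² / (π² × 1.09×10^11) = 1.395×10^-5 m⁴
I_req = 1.395×10^7 mm⁴
Solid circle: I = πd⁴/64  ⇒  d = (64I/π)^(1/4) = (64×1.395×10^7/π)^(1/4) = 130 mm

d ≈ 130 mm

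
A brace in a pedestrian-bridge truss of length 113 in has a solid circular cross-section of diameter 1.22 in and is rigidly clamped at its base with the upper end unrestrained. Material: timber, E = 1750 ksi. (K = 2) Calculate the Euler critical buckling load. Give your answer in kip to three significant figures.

P_cr ≈ 0.0368 kip

I = πd⁴/64 = π×1.22⁴/64 = 0.1087 in⁴
Effective length L_e = K·L = 2 × 113 = 226.0 in
P_cr = π²EI / L_e² = π² × 1750×10³ × 0.1087 / 226.0² = 36.77 lb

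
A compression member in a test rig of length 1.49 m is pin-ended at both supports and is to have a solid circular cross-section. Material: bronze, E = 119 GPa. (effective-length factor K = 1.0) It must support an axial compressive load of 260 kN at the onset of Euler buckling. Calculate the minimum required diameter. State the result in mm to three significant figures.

L_e = K·L = 1 × 1.49 = 1.490 m
Required I = P_cr·L_e²/(π²E) = 2.600×10^5 × 1.490² / (π² × 1.19×10^11) = 4.915×10^-7 m⁴
I_req = 4.915×10^5 mm⁴
Solid circle: I = πd⁴/64  ⇒  d = (64I/π)^(1/4) = (64×4.915×10^5/π)^(1/4) = 56.3 mm

d ≈ 56.3 mm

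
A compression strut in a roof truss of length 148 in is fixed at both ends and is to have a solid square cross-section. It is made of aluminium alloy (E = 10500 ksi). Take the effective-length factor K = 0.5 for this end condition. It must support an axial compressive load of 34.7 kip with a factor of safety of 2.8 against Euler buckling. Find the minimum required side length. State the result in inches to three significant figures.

Required P_cr = n·P = 2.8 × 34.7 = 97.16 kip
L_e = K·L = 0.5 × 148 = 74.00 in
Required I = P_cr·L_e²/(π²E) = 9.716×10^4 × 74.00² / (π² × 1.05×10^7) = 5.134 in⁴
Solid square: I = a⁴/12  ⇒  a = (12I)^(1/4) = (12×5.134)^(1/4) = 2.80 in

a ≈ 2.80 in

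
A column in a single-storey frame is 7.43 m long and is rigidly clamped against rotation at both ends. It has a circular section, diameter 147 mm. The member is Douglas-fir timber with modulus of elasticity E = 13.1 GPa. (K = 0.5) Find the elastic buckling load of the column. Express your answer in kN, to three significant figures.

I = πd⁴/64 = π×147⁴/64 = 2.292×10^7 mm⁴
I = 2.292×10^7 mm⁴ = 2.292×10^-5 m⁴
Effective length L_e = K·L = 0.5 × 7.43 = 3.715 m
P_cr = π²EI / L_e² = π² × 13.1×10⁹ × 2.292×10^-5 / 3.715² = 2.147×10^5 N

P_cr ≈ 215 kN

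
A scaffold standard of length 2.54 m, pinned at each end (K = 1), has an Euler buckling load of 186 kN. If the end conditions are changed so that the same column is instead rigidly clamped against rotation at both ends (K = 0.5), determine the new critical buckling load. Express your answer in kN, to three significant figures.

P_cr ≈ 744 kN

P_cr ∝ 1/K², so P_cr,new = P_cr,old × (K_old/K_new)² = 186 × (1/0.5)²
= 186 × 4.000 = 744 kN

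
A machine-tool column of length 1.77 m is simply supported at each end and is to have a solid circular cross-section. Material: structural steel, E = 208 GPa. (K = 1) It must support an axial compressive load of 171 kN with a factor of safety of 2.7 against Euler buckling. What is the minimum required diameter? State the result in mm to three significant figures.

d ≈ 61.6 mm

Required P_cr = n·P = 2.7 × 171 = 461.7 kN
L_e = K·L = 1 × 1.77 = 1.770 m
Required I = P_cr·L_e²/(π²E) = 4.617×10^5 × 1.770² / (π² × 2.08×10^11) = 7.046×10^-7 m⁴
I_req = 7.046×10^5 mm⁴
Solid circle: I = πd⁴/64  ⇒  d = (64I/π)^(1/4) = (64×7.046×10^5/π)^(1/4) = 61.6 mm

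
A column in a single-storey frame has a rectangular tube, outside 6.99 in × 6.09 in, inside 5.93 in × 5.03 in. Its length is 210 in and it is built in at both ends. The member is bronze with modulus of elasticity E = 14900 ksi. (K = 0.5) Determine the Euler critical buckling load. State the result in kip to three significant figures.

Weak-axis I_min = (h_o·b_o³ − h_i·b_i³)/12 with b_o = 6.09, b_i = 5.030 in (shorter outer/inner sides).
I_min = (6.99×6.09³ − 5.930×5.030³)/12 = 68.68 in⁴
Effective length L_e = K·L = 0.5 × 210 = 105.0 in
P_cr = π²EI / L_e² = π² × 14900×10³ × 68.68 / 105.0² = 9.161×10^5 lb

P_cr ≈ 916 kip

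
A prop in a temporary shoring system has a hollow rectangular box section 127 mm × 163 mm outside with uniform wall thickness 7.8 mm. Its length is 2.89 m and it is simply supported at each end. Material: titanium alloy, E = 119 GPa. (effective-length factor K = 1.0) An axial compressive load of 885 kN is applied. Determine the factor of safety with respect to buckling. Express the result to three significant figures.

n ≈ 1.72

Inner dimensions: h_i = 163 − 2×7.8 = 147.4 mm, b_i = 127 − 2×7.8 = 111.4 mm
Weak-axis I_min = (h_o·b_o³ − h_i·b_i³)/12 with b_o = 127, b_i = 111.4 mm (shorter outer/inner sides).
I_min = (163×127³ − 147.4×111.4³)/12 = 1.084×10^7 mm⁴
I = 1.084×10^7 mm⁴ = 1.084×10^-5 m⁴
Effective length L_e = K·L = 1 × 2.89 = 2.890 m
P_cr = π²EI / L_e² = π² × 119×10⁹ × 1.084×10^-5 / 2.890² = 1.525×10^6 N
Factor of safety n = P_cr / P = 1524.7 / 885 = 1.72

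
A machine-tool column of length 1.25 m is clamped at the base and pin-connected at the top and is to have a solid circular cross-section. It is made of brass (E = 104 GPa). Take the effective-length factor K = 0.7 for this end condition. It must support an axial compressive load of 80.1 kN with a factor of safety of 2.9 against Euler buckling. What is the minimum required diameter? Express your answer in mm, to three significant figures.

Required P_cr = n·P = 2.9 × 80.1 = 232.3 kN
L_e = K·L = 0.7 × 1.25 = 0.8750 m
Required I = P_cr·L_e²/(π²E) = 2.323×10^5 × 0.8750² / (π² × 1.04×10^11) = 1.733×10^-7 m⁴
I_req = 1.733×10^5 mm⁴
Solid circle: I = πd⁴/64  ⇒  d = (64I/π)^(1/4) = (64×1.733×10^5/π)^(1/4) = 43.3 mm

d ≈ 43.3 mm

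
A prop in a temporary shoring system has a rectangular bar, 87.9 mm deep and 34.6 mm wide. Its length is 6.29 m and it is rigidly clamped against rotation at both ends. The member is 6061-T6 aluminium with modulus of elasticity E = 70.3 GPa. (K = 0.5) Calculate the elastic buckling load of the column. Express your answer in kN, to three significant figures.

Buckling occurs about the weak axis: I_min = h·b³/12 with b = 34.6 mm (the shorter side).
I_min = 87.9×34.6³/12 = 3.034×10^5 mm⁴
I = 3.034×10^5 mm⁴ = 3.034×10^-7 m⁴
Effective length L_e = K·L = 0.5 × 6.29 = 3.145 m
P_cr = π²EI / L_e² = π² × 70.3×10⁹ × 3.034×10^-7 / 3.145² = 2.128×10^4 N

P_cr ≈ 21.3 kN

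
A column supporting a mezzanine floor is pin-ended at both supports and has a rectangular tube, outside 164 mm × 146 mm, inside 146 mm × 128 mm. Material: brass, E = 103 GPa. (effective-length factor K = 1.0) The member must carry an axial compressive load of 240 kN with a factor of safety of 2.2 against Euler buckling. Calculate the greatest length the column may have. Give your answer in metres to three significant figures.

L_max ≈ 5.72 m

Weak-axis I_min = (h_o·b_o³ − h_i·b_i³)/12 with b_o = 146, b_i = 128.0 mm (shorter outer/inner sides).
I_min = (164×146³ − 146.0×128.0³)/12 = 1.702×10^7 mm⁴
I = 1.702×10^-5 m⁴
Required critical load P_cr = n·P = 2.2 × 240 = 528.0 kN = 5.280×10^5 N
From P_cr = π²EI/(K·L)²:  L = (1/K)·√(π²EI/P_cr) = (1/1)·√(π²×1.03×10^11×1.702×10^-5/5.280×10^5)
L = 5.72 m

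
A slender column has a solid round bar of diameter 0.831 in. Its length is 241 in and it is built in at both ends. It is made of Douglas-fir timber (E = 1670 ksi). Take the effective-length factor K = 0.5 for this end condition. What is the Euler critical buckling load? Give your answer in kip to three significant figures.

I = πd⁴/64 = π×0.831⁴/64 = 2.341×10^-2 in⁴
Effective length L_e = K·L = 0.5 × 241 = 120.5 in
P_cr = π²EI / L_e² = π² × 1670×10³ × 2.341×10^-2 / 120.5² = 26.57 lb

P_cr ≈ 0.0266 kip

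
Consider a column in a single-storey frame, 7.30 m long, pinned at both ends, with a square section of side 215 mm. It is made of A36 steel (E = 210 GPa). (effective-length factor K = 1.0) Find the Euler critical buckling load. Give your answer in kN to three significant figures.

I = a⁴/12 = 215⁴/12 = 1.781×10^8 mm⁴
I = 1.781×10^8 mm⁴ = 1.781×10^-4 m⁴
Effective length L_e = K·L = 1 × 7.30 = 7.300 m
P_cr = π²EI / L_e² = π² × 210×10⁹ × 1.781×10^-4 / 7.300² = 6.925×10^6 N

P_cr ≈ 6930 kN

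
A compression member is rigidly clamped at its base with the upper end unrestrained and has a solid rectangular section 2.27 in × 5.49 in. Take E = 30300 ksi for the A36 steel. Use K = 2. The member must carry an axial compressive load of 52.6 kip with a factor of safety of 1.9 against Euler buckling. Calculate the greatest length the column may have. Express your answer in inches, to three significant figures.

Buckling occurs about the weak axis: I_min = h·b³/12 with b = 2.27 in (the shorter side).
I_min = 5.49×2.27³/12 = 5.351 in⁴
Required critical load P_cr = n·P = 1.9 × 52.6 = 99.94 kip = 9.994×10^4 lb
From P_cr = π²EI/(K·L)²:  L = (1/K)·√(π²EI/P_cr) = (1/2)·√(π²×3.03×10^7×5.351/9.994×10^4)
L = 63.3 in

L_max ≈ 63.3 in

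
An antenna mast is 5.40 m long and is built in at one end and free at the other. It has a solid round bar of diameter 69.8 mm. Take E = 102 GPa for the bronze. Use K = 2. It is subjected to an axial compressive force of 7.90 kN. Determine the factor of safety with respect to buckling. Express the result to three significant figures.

I = πd⁴/64 = π×69.8⁴/64 = 1.165×10^6 mm⁴
I = 1.165×10^6 mm⁴ = 1.165×10^-6 m⁴
Effective length L_e = K·L = 2 × 5.40 = 10.80 m
P_cr = π²EI / L_e² = π² × 102×10⁹ × 1.165×10^-6 / 10.80² = 1.006×10^4 N
Factor of safety n = P_cr / P = 10.056 / 7.90 = 1.27

n ≈ 1.27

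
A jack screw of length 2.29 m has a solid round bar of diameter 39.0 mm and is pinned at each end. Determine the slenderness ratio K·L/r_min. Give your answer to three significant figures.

I = πd⁴/64 = π×39.0⁴/64 = 1.136×10^5 mm⁴
A = 1.195×10^3 mm²;  r_min = √(I/A) = √(1.136×10^5/1.195×10^3) = 9.750 mm
L_e = K·L = 1 × 2.29 m = 2.290 m = 2290.0 mm
λ = L_e / r_min = 2290.0 / 9.750 = 235

λ ≈ 235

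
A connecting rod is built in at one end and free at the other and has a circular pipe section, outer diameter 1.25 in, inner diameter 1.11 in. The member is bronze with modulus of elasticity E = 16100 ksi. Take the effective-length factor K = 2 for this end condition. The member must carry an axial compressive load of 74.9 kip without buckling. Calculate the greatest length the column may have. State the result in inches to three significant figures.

L_max ≈ 4.90 in

d_o = 1.25 in, d_i = 1.11 in
I = π(d_o⁴ − d_i⁴)/64 = π(1.25⁴ − 1.110⁴)/64 = 4.532×10^-2 in⁴
At the buckling limit P_cr = P = 7.490×10^4 lb
From P_cr = π²EI/(K·L)²:  L = (1/K)·√(π²EI/P_cr) = (1/2)·√(π²×1.61×10^7×4.532×10^-2/7.490×10^4)
L = 4.90 in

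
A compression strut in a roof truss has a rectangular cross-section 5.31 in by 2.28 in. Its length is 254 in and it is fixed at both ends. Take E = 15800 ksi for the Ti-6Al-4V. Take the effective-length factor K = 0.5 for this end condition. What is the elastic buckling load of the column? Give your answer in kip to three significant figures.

P_cr ≈ 50.7 kip

Buckling occurs about the weak axis: I_min = h·b³/12 with b = 2.28 in (the shorter side).
I_min = 5.31×2.28³/12 = 5.245 in⁴
Effective length L_e = K·L = 0.5 × 254 = 127.0 in
P_cr = π²EI / L_e² = π² × 15800×10³ × 5.245 / 127.0² = 5.071×10^4 lb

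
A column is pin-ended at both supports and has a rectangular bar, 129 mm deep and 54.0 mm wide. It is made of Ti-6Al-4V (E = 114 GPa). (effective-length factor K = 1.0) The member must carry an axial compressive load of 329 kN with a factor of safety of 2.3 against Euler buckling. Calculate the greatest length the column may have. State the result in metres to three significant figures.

L_max ≈ 1.59 m

Buckling occurs about the weak axis: I_min = h·b³/12 with b = 54.0 mm (the shorter side).
I_min = 129×54.0³/12 = 1.693×10^6 mm⁴
I = 1.693×10^-6 m⁴
Required critical load P_cr = n·P = 2.3 × 329 = 756.7 kN = 7.567×10^5 N
From P_cr = π²EI/(K·L)²:  L = (1/K)·√(π²EI/P_cr) = (1/1)·√(π²×1.14×10^11×1.693×10^-6/7.567×10^5)
L = 1.59 m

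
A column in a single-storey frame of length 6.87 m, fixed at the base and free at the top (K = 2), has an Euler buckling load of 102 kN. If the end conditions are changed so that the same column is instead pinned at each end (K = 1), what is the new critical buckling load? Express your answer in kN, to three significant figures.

P_cr ≈ 408 kN

P_cr ∝ 1/K², so P_cr,new = P_cr,old × (K_old/K_new)² = 102 × (2/1)²
= 102 × 4.000 = 408 kN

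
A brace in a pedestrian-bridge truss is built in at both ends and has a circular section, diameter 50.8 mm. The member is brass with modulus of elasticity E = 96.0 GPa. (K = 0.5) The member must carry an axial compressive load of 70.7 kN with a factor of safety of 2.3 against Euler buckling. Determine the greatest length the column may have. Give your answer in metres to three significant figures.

I = πd⁴/64 = π×50.8⁴/64 = 3.269×10^5 mm⁴
I = 3.269×10^-7 m⁴
Required critical load P_cr = n·P = 2.3 × 70.7 = 162.6 kN = 1.626×10^5 N
From P_cr = π²EI/(K·L)²:  L = (1/K)·√(π²EI/P_cr) = (1/0.5)·√(π²×9.60×10^10×3.269×10^-7/1.626×10^5)
L = 2.76 m

L_max ≈ 2.76 m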